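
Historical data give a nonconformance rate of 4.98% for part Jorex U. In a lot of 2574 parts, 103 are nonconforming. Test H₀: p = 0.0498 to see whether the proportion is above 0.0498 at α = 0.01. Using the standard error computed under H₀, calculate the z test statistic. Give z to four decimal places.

p̂ = 103/2574 = 0.0400155.
SE = √(p₀(1−p₀)/n) = √(0.04732/2574) = 0.0042876.
z = (0.0400155 − 0.0498)/0.0042876 = -0.0097845/0.0042876 = -2.2820.
p-value = P(Z > -2.282) ≈ 0.9888, so at α = 0.01 we fail to reject H₀.

z = -2.2820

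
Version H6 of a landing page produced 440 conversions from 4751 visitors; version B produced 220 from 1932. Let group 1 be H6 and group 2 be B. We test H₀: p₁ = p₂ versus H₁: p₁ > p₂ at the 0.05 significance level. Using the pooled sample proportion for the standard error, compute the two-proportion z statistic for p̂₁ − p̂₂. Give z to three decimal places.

z = -2.641

p̂₁ = 440/4751 = 0.09261, p̂₂ = 220/1932 = 0.11387.
Pooled p̂ = (440+220)/(4751+1932) = 660/6683 = 0.09876.
SE = √(0.0890049 × 0.00072808) = 0.00805.
z = (0.09261 − 0.11387)/0.00805 = -0.02126/0.00805 = -2.641.
p-value = P(Z > -2.641) ≈ 0.9959; since p > α = 0.05, fail to reject H₀.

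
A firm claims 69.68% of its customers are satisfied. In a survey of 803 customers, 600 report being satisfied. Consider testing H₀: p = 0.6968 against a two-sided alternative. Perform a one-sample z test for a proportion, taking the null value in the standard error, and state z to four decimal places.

z = 3.1071

p̂ = 600/803 ≈ 0.7471980.
SE = √(p₀(1−p₀)/n) = √(0.21127/803) = 0.0162204.
z = (0.7471980 − 0.6968)/0.0162204 = 0.0503980/0.0162204 = 3.1071.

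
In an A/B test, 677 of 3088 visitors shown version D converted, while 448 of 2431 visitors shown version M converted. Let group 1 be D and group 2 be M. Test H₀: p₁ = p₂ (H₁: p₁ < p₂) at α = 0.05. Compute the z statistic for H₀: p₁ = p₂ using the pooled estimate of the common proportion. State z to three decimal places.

p̂₁ = 677/3088 = 0.219236, p̂₂ = 448/2431 = 0.184286.
Pooled p̂ = (677+448)/(3088+2431) = 1125/5519 = 0.203841.
SE = √(0.16229 × 0.000735188) = 0.010923.
z = (0.219236 − 0.184286)/0.010923 = 0.034950/0.010923 = 3.200.
p-value = P(Z < 3.200) ≈ 0.9993; since p > α = 0.05, fail to reject H₀.

z = 3.200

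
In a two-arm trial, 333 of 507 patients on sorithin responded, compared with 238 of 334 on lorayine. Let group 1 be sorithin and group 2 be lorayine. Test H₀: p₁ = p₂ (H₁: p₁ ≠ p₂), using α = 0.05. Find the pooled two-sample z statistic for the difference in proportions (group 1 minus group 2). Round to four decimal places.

p̂₁ = 333/507 ≈ 0.656805, p̂₂ = 238/334 ≈ 0.712575.
Pooled p̂ = (333+238)/(507+334) = 571/841 = 0.678954.
SE = √(p̂(1−p̂)(1/n₁+1/n₂)) = √(0.678954·0.321046·0.0049664) = √(0.00108255) = 0.032902.
z = (0.656805 − 0.712575)/0.032902 = -0.055770/0.032902 = -1.6950.
p-value = 2·P(Z > 1.695) ≈ 0.0901, so at α = 0.05 we fail to reject H₀.

z = -1.6950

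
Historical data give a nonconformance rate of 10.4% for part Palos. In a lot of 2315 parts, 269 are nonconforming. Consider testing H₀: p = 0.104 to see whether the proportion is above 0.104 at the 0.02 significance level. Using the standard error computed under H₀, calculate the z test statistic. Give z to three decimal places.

z = 1.923

p̂ = 269/2315 ≈ 0.116199.
SE = √(p₀(1−p₀)/n) = √(0.093184/2315) = 0.006344.
z = (0.116199 − 0.104)/0.006344 = 0.012199/0.006344 = 1.923.
p-value = P(Z > 1.923) ≈ 0.0273. With α = 0.02, fail to reject H₀.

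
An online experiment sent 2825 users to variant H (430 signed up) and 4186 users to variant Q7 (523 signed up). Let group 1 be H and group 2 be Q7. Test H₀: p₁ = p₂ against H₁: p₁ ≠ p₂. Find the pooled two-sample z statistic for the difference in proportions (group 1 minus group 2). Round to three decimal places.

z = 3.268

p̂₁ = 430/2825 = 0.152212, p̂₂ = 523/4186 = 0.124940.
Pooled p̂ = (430+523)/(2825+4186) = 953/7011 = 0.135929.
SE = √(0.117452 × 0.000592874) = 0.008345.
z = (0.152212 − 0.124940)/0.008345 = 0.027272/0.008345 = 3.268.
Two-sided p-value ≈ 2·Φ(−3.268) = 0.0011.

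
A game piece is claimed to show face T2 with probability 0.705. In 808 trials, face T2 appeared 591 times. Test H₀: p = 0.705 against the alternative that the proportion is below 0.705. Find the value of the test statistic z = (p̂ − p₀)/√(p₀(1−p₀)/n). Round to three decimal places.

z = 1.648

p̂ = 591/808 ≈ 0.73144.
Standard error under H₀: √(0.705×0.295/808) = 0.01604.
z = (0.73144 − 0.705)/0.01604 = 0.02644/0.01604 = 1.648.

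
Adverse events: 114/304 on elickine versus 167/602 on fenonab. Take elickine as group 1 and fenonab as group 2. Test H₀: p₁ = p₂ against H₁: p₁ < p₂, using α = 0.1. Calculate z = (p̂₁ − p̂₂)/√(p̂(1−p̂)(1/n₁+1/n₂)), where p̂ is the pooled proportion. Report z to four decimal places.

z = 2.9986

p̂₁ = 114/304 = 0.375000, p̂₂ = 167/602 = 0.277409.
Pooled p̂ = (114+167)/(304+602) = 281/906 = 0.310155.
SE = √(0.213959 × 0.0049506) = 0.032546.
z = (0.375000 − 0.277409)/0.032546 = 0.097591/0.032546 = 2.9986.
p-value = P(Z < 2.999) ≈ 0.9986. With α = 0.1, fail to reject H₀.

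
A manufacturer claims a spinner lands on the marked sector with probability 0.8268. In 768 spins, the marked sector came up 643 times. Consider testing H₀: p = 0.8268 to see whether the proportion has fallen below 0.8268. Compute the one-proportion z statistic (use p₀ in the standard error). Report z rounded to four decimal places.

z = 0.7645

p̂ = 643/768 ≈ 0.8372396.
Under H₀, SE = √(0.8268·0.1732/768) = √(0.000186461) = 0.0136551.
z = (0.8372396 − 0.8268)/0.0136551 = 0.0104396/0.0136551 = 0.7645.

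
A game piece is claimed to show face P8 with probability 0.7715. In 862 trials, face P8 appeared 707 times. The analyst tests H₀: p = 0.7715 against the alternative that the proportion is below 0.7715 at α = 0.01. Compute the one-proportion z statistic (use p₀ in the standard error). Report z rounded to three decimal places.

z = 3.404

p̂ = 707/862 = 0.820186.
SE = √(p₀(1−p₀)/n) = √(0.17629/862) = 0.014301.
z = (0.820186 − 0.7715)/0.014301 = 0.048686/0.014301 = 3.404.
p-value = P(Z < 3.404) ≈ 0.9997; since p > α = 0.01, fail to reject H₀.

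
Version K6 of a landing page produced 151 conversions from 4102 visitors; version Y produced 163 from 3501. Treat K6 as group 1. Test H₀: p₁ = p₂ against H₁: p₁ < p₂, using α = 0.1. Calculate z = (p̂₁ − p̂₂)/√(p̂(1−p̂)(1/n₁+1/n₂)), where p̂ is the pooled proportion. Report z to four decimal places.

z = -2.1289

p̂₁ = 151/4102 = 0.0368113, p̂₂ = 163/3501 = 0.0465581.
Pooled p̂ = (151+163)/(4102+3501) = 314/7603 = 0.0412995.
SE = √(0.0395938 × 0.000529416) = 0.0045784.
z = (0.0368113 − 0.0465581)/0.0045784 = -0.0097468/0.0045784 = -2.1289.
p-value = P(Z < -2.129) ≈ 0.0166. With α = 0.1, reject H₀.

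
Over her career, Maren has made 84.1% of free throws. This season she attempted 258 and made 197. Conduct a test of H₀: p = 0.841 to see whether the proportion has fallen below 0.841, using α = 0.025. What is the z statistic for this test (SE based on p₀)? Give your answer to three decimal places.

z = -3.401

p̂ = 197/258 = 0.76357.
SE = √(p₀(1−p₀)/n) = √(0.13372/258) = 0.02277.
z = (0.76357 − 0.841)/0.02277 = -0.07743/0.02277 = -3.401.
p-value = P(Z < -3.401) ≈ 0.0003. With α = 0.025, reject H₀.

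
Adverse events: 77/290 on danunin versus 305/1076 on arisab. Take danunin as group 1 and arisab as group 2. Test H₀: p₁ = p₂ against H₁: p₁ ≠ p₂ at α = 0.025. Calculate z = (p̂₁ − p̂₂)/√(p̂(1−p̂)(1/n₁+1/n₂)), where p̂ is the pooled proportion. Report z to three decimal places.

p̂₁ = 77/290 ≈ 0.26552, p̂₂ = 305/1076 ≈ 0.28346.
Pooled p̂ = (77+305)/(290+1076) = 382/1366 = 0.27965.
SE = √(p̂(1−p̂)(1/n₁+1/n₂)) = √(0.27965·0.72035·0.00437764) = √(0.000881856) = 0.02970.
z = (0.26552 − 0.28346)/0.02970 = -0.01794/0.02970 = -0.604.
p-value = 2·P(Z > 0.604) ≈ 0.5458; since p > α = 0.025, fail to reject H₀.

z = -0.604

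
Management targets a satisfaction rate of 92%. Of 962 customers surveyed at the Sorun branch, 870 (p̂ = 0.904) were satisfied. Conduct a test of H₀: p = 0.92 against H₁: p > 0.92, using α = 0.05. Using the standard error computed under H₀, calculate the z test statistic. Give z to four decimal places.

z = -1.7874

p̂ = 870/962 = 0.904366.
Standard error under H₀: √(0.92×0.08/962) = 0.008747.
z = (0.904366 − 0.92)/0.008747 = -0.015634/0.008747 = -1.7874.
p-value = P(Z > -1.787) ≈ 0.9631. With α = 0.05, fail to reject H₀.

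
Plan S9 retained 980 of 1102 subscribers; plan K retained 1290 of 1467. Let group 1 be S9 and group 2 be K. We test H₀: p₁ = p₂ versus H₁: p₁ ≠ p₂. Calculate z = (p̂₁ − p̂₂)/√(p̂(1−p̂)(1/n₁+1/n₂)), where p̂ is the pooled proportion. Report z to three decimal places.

z = 0.778

p̂₁ = 980/1102 = 0.88929, p̂₂ = 1290/1467 = 0.87935.
Pooled p̂ = (980+1290)/(1102+1467) = 2270/2569 = 0.88361.
SE = √(0.102842 × 0.0015891) = 0.01278.
z = (0.88929 − 0.87935)/0.01278 = 0.00994/0.01278 = 0.778.
Two-sided p-value ≈ 2·Φ(−0.778) = 0.4365.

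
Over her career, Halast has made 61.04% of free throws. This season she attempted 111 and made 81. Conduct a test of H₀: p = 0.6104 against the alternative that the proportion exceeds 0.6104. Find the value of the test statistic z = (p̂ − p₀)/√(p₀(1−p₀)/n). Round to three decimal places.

z = 2.578

p̂ = 81/111 = 0.72973.
SE = √(p₀(1−p₀)/n) = √(0.23781/111) = 0.04629.
z = (0.72973 − 0.6104)/0.04629 = 0.11933/0.04629 = 2.578.
p-value = P(Z > 2.578) ≈ 0.0050.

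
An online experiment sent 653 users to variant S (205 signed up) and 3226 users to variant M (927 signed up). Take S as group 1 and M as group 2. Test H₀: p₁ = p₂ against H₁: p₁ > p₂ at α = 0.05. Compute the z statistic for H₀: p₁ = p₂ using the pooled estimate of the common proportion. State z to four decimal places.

z = 1.3627

p̂₁ = 205/653 = 0.313936, p̂₂ = 927/3226 = 0.287353.
Pooled p̂ = (205+927)/(653+3226) = 1132/3879 = 0.291828.
SE = √(0.206664 × 0.00184137) = 0.019508.
z = (0.313936 − 0.287353)/0.019508 = 0.026583/0.019508 = 1.3627.
p-value = P(Z > 1.363) ≈ 0.0865; since p > α = 0.05, fail to reject H₀.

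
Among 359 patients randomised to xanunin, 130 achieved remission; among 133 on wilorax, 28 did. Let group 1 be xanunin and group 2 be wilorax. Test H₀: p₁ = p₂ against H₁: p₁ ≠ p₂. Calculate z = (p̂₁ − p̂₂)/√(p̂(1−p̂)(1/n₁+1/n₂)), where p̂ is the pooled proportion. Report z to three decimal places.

z = 3.198

p̂₁ = 130/359 ≈ 0.36212, p̂₂ = 28/133 ≈ 0.21053.
Pooled p̂ = (130+28)/(359+133) = 158/492 = 0.32114.
SE = √(p̂(1−p̂)(1/n₁+1/n₂)) = √(0.32114·0.67886·0.0103043) = √(0.00224643) = 0.04740.
z = (0.36212 − 0.21053)/0.04740 = 0.15159/0.04740 = 3.198.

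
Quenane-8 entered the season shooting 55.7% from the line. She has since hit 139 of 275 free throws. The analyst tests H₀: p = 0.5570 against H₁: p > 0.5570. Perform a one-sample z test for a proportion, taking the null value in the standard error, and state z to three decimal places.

p̂ = 139/275 = 0.50545.
Standard error under H₀: √(0.557×0.443/275) = 0.02995.
z = (0.50545 − 0.557)/0.02995 = -0.05155/0.02995 = -1.721.
p-value = P(Z > -1.721) ≈ 0.9574.

z = -1.721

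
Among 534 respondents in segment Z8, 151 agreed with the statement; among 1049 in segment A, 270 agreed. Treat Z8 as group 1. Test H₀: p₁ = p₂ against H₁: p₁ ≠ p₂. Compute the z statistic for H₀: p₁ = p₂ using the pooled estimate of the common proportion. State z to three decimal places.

p̂₁ = 151/534 ≈ 0.282772, p̂₂ = 270/1049 ≈ 0.257388.
Pooled p̂ = (151+270)/(534+1049) = 421/1583 = 0.265951.
SE = √(0.195221 × 0.00282595) = 0.023488.
z = (0.282772 − 0.257388)/0.023488 = 0.025384/0.023488 = 1.081.
p-value = 2·P(Z > 1.081) ≈ 0.2798.

z = 1.081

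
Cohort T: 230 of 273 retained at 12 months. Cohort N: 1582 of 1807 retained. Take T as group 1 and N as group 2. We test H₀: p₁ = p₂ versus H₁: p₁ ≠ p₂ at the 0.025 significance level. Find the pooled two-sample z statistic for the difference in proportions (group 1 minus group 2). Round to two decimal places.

z = -1.52

p̂₁ = 230/273 = 0.84249, p̂₂ = 1582/1807 = 0.87548.
Pooled p̂ = (230+1582)/(273+1807) = 1812/2080 = 0.87115.
SE = √(p̂(1−p̂)(1/n₁+1/n₂)) = √(0.87115·0.12885·0.00421641) = √(0.00047327) = 0.02175.
z = (0.84249 − 0.87548)/0.02175 = -0.03299/0.02175 = -1.52.
Two-sided p-value ≈ 2·Φ(−1.517) = 0.1294. With α = 0.025, fail to reject H₀.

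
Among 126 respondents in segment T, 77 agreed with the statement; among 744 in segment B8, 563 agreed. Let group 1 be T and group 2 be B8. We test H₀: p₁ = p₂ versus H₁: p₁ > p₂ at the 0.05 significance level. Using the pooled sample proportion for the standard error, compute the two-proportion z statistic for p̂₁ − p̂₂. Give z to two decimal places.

p̂₁ = 77/126 ≈ 0.6111, p̂₂ = 563/744 ≈ 0.7567.
Pooled p̂ = (77+563)/(126+744) = 640/870 = 0.7356.
SE = √(p̂(1−p̂)(1/n₁+1/n₂)) = √(0.7356·0.2644·0.00928059) = √(0.00180487) = 0.0425.
z = (0.6111 − 0.7567)/0.0425 = -0.1456/0.0425 = -3.43.
p-value = P(Z > -3.427) ≈ 0.9997, so at α = 0.05 we fail to reject H₀.

z = -3.43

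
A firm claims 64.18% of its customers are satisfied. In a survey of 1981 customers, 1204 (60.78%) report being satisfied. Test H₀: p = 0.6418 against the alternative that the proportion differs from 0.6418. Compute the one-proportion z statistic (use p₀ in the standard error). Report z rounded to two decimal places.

p̂ = 1204/1981 ≈ 0.60777.
Standard error under H₀: √(0.6418×0.3582/1981) = 0.01077.
z = (0.60777 − 0.6418)/0.01077 = -0.03403/0.01077 = -3.16.

z = -3.16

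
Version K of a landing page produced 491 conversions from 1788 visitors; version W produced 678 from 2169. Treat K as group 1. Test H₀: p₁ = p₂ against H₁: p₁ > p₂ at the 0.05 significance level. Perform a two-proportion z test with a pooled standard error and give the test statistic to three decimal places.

z = -2.606

p̂₁ = 491/1788 ≈ 0.274609, p̂₂ = 678/2169 ≈ 0.312586.
Pooled p̂ = (491+678)/(1788+2169) = 1169/3957 = 0.295426.
SE = √(p̂(1−p̂)(1/n₁+1/n₂)) = √(0.295426·0.704574·0.00102033) = √(0.00021238) = 0.014573.
z = (0.274609 − 0.312586)/0.014573 = -0.037977/0.014573 = -2.606.
p-value = P(Z > -2.606) ≈ 0.9954. With α = 0.05, fail to reject H₀.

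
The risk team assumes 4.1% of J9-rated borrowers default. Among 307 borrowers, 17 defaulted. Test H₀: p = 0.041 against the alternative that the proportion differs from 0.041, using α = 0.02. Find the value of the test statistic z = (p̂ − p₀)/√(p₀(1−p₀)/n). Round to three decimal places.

p̂ = 17/307 ≈ 0.055375.
Standard error under H₀: √(0.041×0.959/307) = 0.011317.
z = (0.055375 − 0.041)/0.011317 = 0.014375/0.011317 = 1.270.
p-value = 2·P(Z > 1.270) ≈ 0.2040. With α = 0.02, fail to reject H₀.

z = 1.270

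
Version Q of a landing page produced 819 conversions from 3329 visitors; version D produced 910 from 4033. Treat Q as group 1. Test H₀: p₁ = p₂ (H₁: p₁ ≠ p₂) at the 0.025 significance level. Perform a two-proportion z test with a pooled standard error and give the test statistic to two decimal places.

p̂₁ = 819/3329 = 0.24602, p̂₂ = 910/4033 = 0.22564.
Pooled p̂ = (819+910)/(3329+4033) = 1729/7362 = 0.23485.
SE = √(p̂(1−p̂)(1/n₁+1/n₂)) = √(0.23485·0.76515·0.000548345) = √(9.85365e-05) = 0.00993.
z = (0.24602 − 0.22564)/0.00993 = 0.02038/0.00993 = 2.05.
Two-sided p-value ≈ 2·Φ(−2.053) = 0.0401, so at α = 0.025 we fail to reject H₀.

z = 2.05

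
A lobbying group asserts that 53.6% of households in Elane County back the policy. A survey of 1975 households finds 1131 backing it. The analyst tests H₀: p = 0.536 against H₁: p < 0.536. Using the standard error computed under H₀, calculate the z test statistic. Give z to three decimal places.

p̂ = 1131/1975 ≈ 0.57266.
Under H₀, SE = √(0.536·0.464/1975) = √(0.000125926) = 0.01122.
z = (0.57266 − 0.536)/0.01122 = 0.03666/0.01122 = 3.267.
p-value = P(Z < 3.267) ≈ 0.9995.

z = 3.267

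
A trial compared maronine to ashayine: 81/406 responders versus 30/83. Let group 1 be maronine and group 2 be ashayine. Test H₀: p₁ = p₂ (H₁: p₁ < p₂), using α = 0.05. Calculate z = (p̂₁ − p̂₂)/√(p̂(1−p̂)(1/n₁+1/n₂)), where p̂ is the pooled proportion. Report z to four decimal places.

z = -3.2092

p̂₁ = 81/406 ≈ 0.1995074, p̂₂ = 30/83 ≈ 0.3614458.
Pooled p̂ = (81+30)/(406+83) = 111/489 = 0.2269939.
SE = √(0.175468 × 0.0145112) = 0.0504604.
z = (0.1995074 − 0.3614458)/0.0504604 = -0.1619384/0.0504604 = -3.2092.
p-value = P(Z < -3.209) ≈ 0.0007, so at α = 0.05 we reject H₀.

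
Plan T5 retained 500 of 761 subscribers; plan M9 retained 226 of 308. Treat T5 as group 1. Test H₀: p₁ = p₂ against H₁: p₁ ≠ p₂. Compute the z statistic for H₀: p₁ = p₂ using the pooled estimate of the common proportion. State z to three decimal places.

z = -2.434

p̂₁ = 500/761 = 0.65703, p̂₂ = 226/308 = 0.73377.
Pooled p̂ = (500+226)/(761+308) = 726/1069 = 0.67914.
SE = √(0.217909 × 0.00456081) = 0.03153.
z = (0.65703 − 0.73377)/0.03153 = -0.07674/0.03153 = -2.434.
p-value = 2·P(Z > 2.434) ≈ 0.0149.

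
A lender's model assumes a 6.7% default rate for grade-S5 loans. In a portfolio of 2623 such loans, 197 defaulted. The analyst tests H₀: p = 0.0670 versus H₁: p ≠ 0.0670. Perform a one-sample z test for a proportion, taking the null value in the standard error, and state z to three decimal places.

z = 1.660

p̂ = 197/2623 ≈ 0.07510.
SE = √(p₀(1−p₀)/n) = √(0.062511/2623) = 0.00488.
z = (0.07510 − 0.067)/0.00488 = 0.00810/0.00488 = 1.660.
p-value = 2·P(Z > 1.660) ≈ 0.0969.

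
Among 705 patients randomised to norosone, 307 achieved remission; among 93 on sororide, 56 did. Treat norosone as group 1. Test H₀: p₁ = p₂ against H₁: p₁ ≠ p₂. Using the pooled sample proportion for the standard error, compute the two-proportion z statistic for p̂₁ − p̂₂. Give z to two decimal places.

z = -3.03

p̂₁ = 307/705 ≈ 0.43546, p̂₂ = 56/93 ≈ 0.60215.
Pooled p̂ = (307+56)/(705+93) = 363/798 = 0.45489.
SE = √(0.247965 × 0.0121711) = 0.05494.
z = (0.43546 − 0.60215)/0.05494 = -0.16669/0.05494 = -3.03.
Two-sided p-value ≈ 2·Φ(−3.034) = 0.0024.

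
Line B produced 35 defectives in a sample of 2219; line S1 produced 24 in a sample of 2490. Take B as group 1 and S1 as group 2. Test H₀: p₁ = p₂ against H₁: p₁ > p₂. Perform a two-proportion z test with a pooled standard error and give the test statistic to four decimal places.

p̂₁ = 35/2219 ≈ 0.015773, p̂₂ = 24/2490 ≈ 0.009639.
Pooled p̂ = (35+24)/(2219+2490) = 59/4709 = 0.012529.
SE = √(0.0123722 × 0.00085226) = 0.003247.
z = (0.015773 − 0.009639)/0.003247 = 0.006134/0.003247 = 1.8891.
p-value = P(Z > 1.889) ≈ 0.0294.

z = 1.8891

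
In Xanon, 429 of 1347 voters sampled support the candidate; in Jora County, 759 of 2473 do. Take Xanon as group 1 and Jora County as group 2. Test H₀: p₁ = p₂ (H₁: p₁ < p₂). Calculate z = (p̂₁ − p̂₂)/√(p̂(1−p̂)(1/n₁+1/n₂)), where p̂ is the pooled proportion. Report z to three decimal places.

p̂₁ = 429/1347 = 0.318486, p̂₂ = 759/2473 = 0.306915.
Pooled p̂ = (429+759)/(1347+2473) = 1188/3820 = 0.310995.
SE = √(0.214277 × 0.00114676) = 0.015676.
z = (0.318486 − 0.306915)/0.015676 = 0.011571/0.015676 = 0.738.

z = 0.738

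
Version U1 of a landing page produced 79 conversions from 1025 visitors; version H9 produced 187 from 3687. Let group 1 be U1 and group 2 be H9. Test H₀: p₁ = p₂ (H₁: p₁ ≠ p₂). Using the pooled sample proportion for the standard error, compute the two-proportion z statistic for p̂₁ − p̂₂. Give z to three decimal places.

p̂₁ = 79/1025 ≈ 0.077073, p̂₂ = 187/3687 ≈ 0.050719.
Pooled p̂ = (79+187)/(1025+3687) = 266/4712 = 0.056452.
SE = √(0.0532648 × 0.00124683) = 0.008149.
z = (0.077073 − 0.050719)/0.008149 = 0.026354/0.008149 = 3.234.
Two-sided p-value ≈ 2·Φ(−3.234) = 0.0012.

z = 3.234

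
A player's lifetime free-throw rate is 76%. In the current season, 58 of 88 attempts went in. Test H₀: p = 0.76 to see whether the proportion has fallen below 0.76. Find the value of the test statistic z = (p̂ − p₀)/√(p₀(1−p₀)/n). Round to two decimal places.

p̂ = 58/88 ≈ 0.6591.
Standard error under H₀: √(0.76×0.24/88) = 0.0455.
z = (0.6591 − 0.76)/0.0455 = -0.1009/0.0455 = -2.22.
p-value = P(Z < -2.216) ≈ 0.0133.

z = -2.22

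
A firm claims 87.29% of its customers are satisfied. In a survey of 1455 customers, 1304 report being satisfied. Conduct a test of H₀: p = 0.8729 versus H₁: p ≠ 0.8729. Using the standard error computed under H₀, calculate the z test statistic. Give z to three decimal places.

z = 2.671

p̂ = 1304/1455 = 0.89622.
Under H₀, SE = √(0.8729·0.1271/1455) = √(7.62513e-05) = 0.00873.
z = (0.89622 − 0.8729)/0.00873 = 0.02332/0.00873 = 2.671.
p-value = 2·P(Z > 2.671) ≈ 0.0076.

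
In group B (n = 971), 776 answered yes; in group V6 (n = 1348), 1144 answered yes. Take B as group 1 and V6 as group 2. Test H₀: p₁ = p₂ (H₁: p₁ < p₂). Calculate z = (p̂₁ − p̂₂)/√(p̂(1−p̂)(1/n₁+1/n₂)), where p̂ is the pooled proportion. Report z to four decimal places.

p̂₁ = 776/971 ≈ 0.799176, p̂₂ = 1144/1348 ≈ 0.848665.
Pooled p̂ = (776+1144)/(971+1348) = 1920/2319 = 0.827943.
SE = √(0.142453 × 0.00177171) = 0.015887.
z = (0.799176 − 0.848665)/0.015887 = -0.049489/0.015887 = -3.1151.

z = -3.1151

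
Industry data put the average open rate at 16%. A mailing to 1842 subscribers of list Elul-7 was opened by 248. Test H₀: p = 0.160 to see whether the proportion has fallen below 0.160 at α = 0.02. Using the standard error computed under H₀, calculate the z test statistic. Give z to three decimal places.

p̂ = 248/1842 ≈ 0.134636.
Under H₀, SE = √(0.16·0.84/1842) = √(7.29642e-05) = 0.008542.
z = (0.134636 − 0.16)/0.008542 = -0.025364/0.008542 = -2.969.
p-value = P(Z < -2.969) ≈ 0.0015; since p < α = 0.02, reject H₀.

z = -2.969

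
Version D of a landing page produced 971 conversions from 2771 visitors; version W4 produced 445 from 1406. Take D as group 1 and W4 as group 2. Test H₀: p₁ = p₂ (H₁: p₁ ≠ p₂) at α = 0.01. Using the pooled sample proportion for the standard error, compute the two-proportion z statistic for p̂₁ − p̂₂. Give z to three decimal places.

p̂₁ = 971/2771 ≈ 0.35042, p̂₂ = 445/1406 ≈ 0.31650.
Pooled p̂ = (971+445)/(2771+1406) = 1416/4177 = 0.33900.
SE = √(p̂(1−p̂)(1/n₁+1/n₂)) = √(0.33900·0.66100·0.00107212) = √(0.000240239) = 0.01550.
z = (0.35042 − 0.31650)/0.01550 = 0.03392/0.01550 = 2.188.
Two-sided p-value ≈ 2·Φ(−2.188) = 0.0287, so at α = 0.01 we fail to reject H₀.

z = 2.188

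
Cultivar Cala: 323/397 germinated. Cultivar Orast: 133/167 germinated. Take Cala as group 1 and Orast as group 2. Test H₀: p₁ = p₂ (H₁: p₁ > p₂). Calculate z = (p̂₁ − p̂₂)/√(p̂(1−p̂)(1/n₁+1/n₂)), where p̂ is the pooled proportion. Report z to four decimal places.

z = 0.4738

p̂₁ = 323/397 ≈ 0.813602, p̂₂ = 133/167 ≈ 0.796407.
Pooled p̂ = (323+133)/(397+167) = 456/564 = 0.808511.
SE = √(0.154821 × 0.00850692) = 0.036291.
z = (0.813602 − 0.796407)/0.036291 = 0.017195/0.036291 = 0.4738.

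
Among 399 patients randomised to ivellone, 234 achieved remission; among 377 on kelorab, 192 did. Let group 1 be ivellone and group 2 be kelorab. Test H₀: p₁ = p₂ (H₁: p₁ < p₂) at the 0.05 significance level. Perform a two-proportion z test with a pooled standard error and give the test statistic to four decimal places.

z = 2.1596

p̂₁ = 234/399 ≈ 0.5864662, p̂₂ = 192/377 ≈ 0.5092838.
Pooled p̂ = (234+192)/(399+377) = 426/776 = 0.5489691.
SE = √(p̂(1−p̂)(1/n₁+1/n₂)) = √(0.5489691·0.4510309·0.00515879) = √(0.00127733) = 0.0357397.
z = (0.5864662 − 0.5092838)/0.0357397 = 0.0771824/0.0357397 = 2.1596.
p-value = P(Z < 2.160) ≈ 0.9846, so at α = 0.05 we fail to reject H₀.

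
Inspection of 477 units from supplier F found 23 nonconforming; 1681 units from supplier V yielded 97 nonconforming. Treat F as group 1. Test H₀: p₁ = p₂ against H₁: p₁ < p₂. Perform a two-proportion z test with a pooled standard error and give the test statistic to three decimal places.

z = -0.798

p̂₁ = 23/477 ≈ 0.048218, p̂₂ = 97/1681 ≈ 0.057704.
Pooled p̂ = (23+97)/(477+1681) = 120/2158 = 0.055607.
SE = √(p̂(1−p̂)(1/n₁+1/n₂)) = √(0.055607·0.944393·0.00269132) = √(0.000141334) = 0.011888.
z = (0.048218 − 0.057704)/0.011888 = -0.009486/0.011888 = -0.798.
p-value = P(Z < -0.798) ≈ 0.2125.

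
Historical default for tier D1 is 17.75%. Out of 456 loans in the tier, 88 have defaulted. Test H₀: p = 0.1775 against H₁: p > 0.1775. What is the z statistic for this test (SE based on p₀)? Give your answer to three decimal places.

p̂ = 88/456 ≈ 0.19298.
Under H₀, SE = √(0.1775·0.8225/456) = √(0.000320162) = 0.01789.
z = (0.19298 − 0.1775)/0.01789 = 0.01548/0.01789 = 0.865.
p-value = P(Z > 0.865) ≈ 0.1934.

z = 0.865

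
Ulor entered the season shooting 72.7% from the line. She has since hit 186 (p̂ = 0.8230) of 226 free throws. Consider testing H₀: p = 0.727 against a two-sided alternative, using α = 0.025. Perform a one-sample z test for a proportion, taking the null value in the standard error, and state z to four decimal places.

p̂ = 186/226 ≈ 0.823009.
Standard error under H₀: √(0.727×0.273/226) = 0.029634.
z = (0.823009 − 0.727)/0.029634 = 0.096009/0.029634 = 3.2398.
Two-sided p-value ≈ 2·Φ(−3.240) = 0.0012. With α = 0.025, reject H₀.

z = 3.2398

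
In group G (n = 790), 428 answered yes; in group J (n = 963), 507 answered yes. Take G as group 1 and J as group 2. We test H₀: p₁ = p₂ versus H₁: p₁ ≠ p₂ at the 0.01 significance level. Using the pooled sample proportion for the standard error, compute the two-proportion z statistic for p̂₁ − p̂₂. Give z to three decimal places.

z = 0.639

p̂₁ = 428/790 = 0.541772, p̂₂ = 507/963 = 0.526480.
Pooled p̂ = (428+507)/(790+963) = 935/1753 = 0.533371.
SE = √(p̂(1−p̂)(1/n₁+1/n₂)) = √(0.533371·0.466629·0.00230424) = √(0.000573495) = 0.023948.
z = (0.541772 − 0.526480)/0.023948 = 0.015292/0.023948 = 0.639.
p-value = 2·P(Z > 0.639) ≈ 0.5231; since p > α = 0.01, fail to reject H₀.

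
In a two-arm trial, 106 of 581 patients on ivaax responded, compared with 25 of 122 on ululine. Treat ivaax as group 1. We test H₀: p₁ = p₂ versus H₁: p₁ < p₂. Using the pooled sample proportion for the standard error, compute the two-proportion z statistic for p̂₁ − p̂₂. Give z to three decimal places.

z = -0.580

p̂₁ = 106/581 ≈ 0.18244, p̂₂ = 25/122 ≈ 0.20492.
Pooled p̂ = (106+25)/(581+122) = 131/703 = 0.18634.
SE = √(p̂(1−p̂)(1/n₁+1/n₂)) = √(0.18634·0.81366·0.00991789) = √(0.00150375) = 0.03878.
z = (0.18244 − 0.20492)/0.03878 = -0.02248/0.03878 = -0.580.
p-value = P(Z < -0.580) ≈ 0.2811.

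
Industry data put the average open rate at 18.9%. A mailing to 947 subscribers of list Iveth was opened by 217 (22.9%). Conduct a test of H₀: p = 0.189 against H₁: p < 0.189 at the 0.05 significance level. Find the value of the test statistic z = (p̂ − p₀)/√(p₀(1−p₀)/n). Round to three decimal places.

z = 3.155

p̂ = 217/947 = 0.2291447.
SE = √(p₀(1−p₀)/n) = √(0.15328/947) = 0.0127223.
z = (0.2291447 − 0.189)/0.0127223 = 0.0401447/0.0127223 = 3.155.
p-value = P(Z < 3.155) ≈ 0.9992; since p > α = 0.05, fail to reject H₀.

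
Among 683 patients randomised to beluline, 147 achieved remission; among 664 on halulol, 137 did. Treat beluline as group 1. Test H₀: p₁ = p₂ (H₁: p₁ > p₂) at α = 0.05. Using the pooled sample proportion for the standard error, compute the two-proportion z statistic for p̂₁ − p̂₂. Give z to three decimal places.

p̂₁ = 147/683 = 0.21523, p̂₂ = 137/664 = 0.20633.
Pooled p̂ = (147+137)/(683+664) = 284/1347 = 0.21084.
SE = √(0.166386 × 0.00297015) = 0.02223.
z = (0.21523 − 0.20633)/0.02223 = 0.00890/0.02223 = 0.400.
p-value = P(Z > 0.400) ≈ 0.3444, so at α = 0.05 we fail to reject H₀.

z = 0.400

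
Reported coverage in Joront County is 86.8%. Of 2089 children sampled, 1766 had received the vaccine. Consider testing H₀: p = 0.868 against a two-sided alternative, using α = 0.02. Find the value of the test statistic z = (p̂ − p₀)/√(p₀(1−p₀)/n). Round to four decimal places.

p̂ = 1766/2089 ≈ 0.8453806.
SE = √(p₀(1−p₀)/n) = √(0.11458/2089) = 0.0074059.
z = (0.8453806 − 0.868)/0.0074059 = -0.0226194/0.0074059 = -3.0542.
p-value = 2·P(Z > 3.054) ≈ 0.0023, so at α = 0.02 we reject H₀.

z = -3.0542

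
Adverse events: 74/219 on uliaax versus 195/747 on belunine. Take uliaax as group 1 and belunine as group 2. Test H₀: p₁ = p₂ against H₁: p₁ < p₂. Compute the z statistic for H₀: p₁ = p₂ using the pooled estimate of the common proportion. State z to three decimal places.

z = 2.231

p̂₁ = 74/219 ≈ 0.337900, p̂₂ = 195/747 ≈ 0.261044.
Pooled p̂ = (74+195)/(219+747) = 269/966 = 0.278468.
SE = √(p̂(1−p̂)(1/n₁+1/n₂)) = √(0.278468·0.721532·0.0059049) = √(0.00118643) = 0.034445.
z = (0.337900 − 0.261044)/0.034445 = 0.076856/0.034445 = 2.231.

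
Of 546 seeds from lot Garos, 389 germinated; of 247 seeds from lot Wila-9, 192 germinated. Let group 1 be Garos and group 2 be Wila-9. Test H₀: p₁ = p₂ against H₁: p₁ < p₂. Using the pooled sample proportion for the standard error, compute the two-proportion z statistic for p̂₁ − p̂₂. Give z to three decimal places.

z = -1.912

p̂₁ = 389/546 ≈ 0.71245, p̂₂ = 192/247 ≈ 0.77733.
Pooled p̂ = (389+192)/(546+247) = 581/793 = 0.73266.
SE = √(p̂(1−p̂)(1/n₁+1/n₂)) = √(0.73266·0.26734·0.00588008) = √(0.00115173) = 0.03394.
z = (0.71245 − 0.77733)/0.03394 = -0.06488/0.03394 = -1.912.
p-value = P(Z < -1.912) ≈ 0.0280.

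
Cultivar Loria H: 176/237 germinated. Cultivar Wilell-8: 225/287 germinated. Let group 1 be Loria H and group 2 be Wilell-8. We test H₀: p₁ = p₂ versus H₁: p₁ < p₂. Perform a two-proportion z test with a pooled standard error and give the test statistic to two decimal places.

p̂₁ = 176/237 ≈ 0.7426, p̂₂ = 225/287 ≈ 0.7840.
Pooled p̂ = (176+225)/(237+287) = 401/524 = 0.7653.
SE = √(0.179633 × 0.00770373) = 0.0372.
z = (0.7426 − 0.7840)/0.0372 = -0.0414/0.0372 = -1.11.

z = -1.11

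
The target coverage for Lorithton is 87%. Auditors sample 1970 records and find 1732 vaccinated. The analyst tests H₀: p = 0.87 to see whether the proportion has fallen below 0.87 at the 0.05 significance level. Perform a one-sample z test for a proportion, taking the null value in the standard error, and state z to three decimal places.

z = 1.213

p̂ = 1732/1970 = 0.879188.
Under H₀, SE = √(0.87·0.13/1970) = √(5.74112e-05) = 0.007577.
z = (0.879188 − 0.87)/0.007577 = 0.009188/0.007577 = 1.213.
p-value = P(Z < 1.213) ≈ 0.8874. With α = 0.05, fail to reject H₀.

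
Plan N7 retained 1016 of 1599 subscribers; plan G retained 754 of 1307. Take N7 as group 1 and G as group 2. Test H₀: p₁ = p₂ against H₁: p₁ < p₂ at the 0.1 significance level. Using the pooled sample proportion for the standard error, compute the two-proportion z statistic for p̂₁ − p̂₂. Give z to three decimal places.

z = 3.215

p̂₁ = 1016/1599 = 0.63540, p̂₂ = 754/1307 = 0.57689.
Pooled p̂ = (1016+754)/(1599+1307) = 1770/2906 = 0.60908.
SE = √(p̂(1−p̂)(1/n₁+1/n₂)) = √(0.60908·0.39092·0.0013905) = √(0.000331079) = 0.01820.
z = (0.63540 − 0.57689)/0.01820 = 0.05851/0.01820 = 3.215.
p-value = P(Z < 3.215) ≈ 0.9993; since p > α = 0.1, fail to reject H₀.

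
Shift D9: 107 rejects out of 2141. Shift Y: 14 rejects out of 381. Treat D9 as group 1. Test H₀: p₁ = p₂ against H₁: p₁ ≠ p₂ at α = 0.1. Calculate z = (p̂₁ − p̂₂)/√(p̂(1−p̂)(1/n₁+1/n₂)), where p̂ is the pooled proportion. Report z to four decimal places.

z = 1.1134

p̂₁ = 107/2141 = 0.049977, p̂₂ = 14/381 = 0.036745.
Pooled p̂ = (107+14)/(2141+381) = 121/2522 = 0.047978.
SE = √(0.0456759 × 0.00309174) = 0.011884.
z = (0.049977 − 0.036745)/0.011884 = 0.013232/0.011884 = 1.1134.
p-value = 2·P(Z > 1.113) ≈ 0.2655, so at α = 0.1 we fail to reject H₀.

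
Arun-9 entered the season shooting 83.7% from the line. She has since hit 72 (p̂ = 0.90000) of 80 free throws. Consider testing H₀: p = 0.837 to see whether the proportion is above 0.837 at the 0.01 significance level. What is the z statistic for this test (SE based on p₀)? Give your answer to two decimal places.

z = 1.53

p̂ = 72/80 = 0.9000.
Standard error under H₀: √(0.837×0.163/80) = 0.0413.
z = (0.9000 − 0.837)/0.0413 = 0.0630/0.0413 = 1.53.
p-value = P(Z > 1.526) ≈ 0.0636. With α = 0.01, fail to reject H₀.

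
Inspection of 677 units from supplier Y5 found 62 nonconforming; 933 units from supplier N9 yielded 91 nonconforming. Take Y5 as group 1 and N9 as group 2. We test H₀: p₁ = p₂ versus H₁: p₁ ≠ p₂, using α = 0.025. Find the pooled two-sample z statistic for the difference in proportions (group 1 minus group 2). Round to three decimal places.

z = -0.402

p̂₁ = 62/677 ≈ 0.09158, p̂₂ = 91/933 ≈ 0.09753.
Pooled p̂ = (62+91)/(677+933) = 153/1610 = 0.09503.
SE = √(p̂(1−p̂)(1/n₁+1/n₂)) = √(0.09503·0.90497·0.00254892) = √(0.000219207) = 0.01481.
z = (0.09158 − 0.09753)/0.01481 = -0.00595/0.01481 = -0.402.
p-value = 2·P(Z > 0.402) ≈ 0.6876; since p > α = 0.025, fail to reject H₀.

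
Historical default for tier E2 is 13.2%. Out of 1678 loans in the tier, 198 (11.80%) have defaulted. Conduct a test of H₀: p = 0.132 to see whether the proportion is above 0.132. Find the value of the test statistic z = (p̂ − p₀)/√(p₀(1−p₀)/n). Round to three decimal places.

z = -1.695

p̂ = 198/1678 = 0.11800.
SE = √(p₀(1−p₀)/n) = √(0.11458/1678) = 0.00826.
z = (0.11800 − 0.132)/0.00826 = -0.01400/0.00826 = -1.695.
p-value = P(Z > -1.695) ≈ 0.9549.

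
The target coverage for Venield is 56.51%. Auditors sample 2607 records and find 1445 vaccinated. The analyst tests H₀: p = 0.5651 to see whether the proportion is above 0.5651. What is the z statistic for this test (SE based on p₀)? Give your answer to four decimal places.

z = -1.1147

p̂ = 1445/2607 ≈ 0.554277.
Standard error under H₀: √(0.5651×0.4349/2607) = 0.009709.
z = (0.554277 − 0.5651)/0.009709 = -0.010823/0.009709 = -1.1147.
p-value = P(Z > -1.115) ≈ 0.8675.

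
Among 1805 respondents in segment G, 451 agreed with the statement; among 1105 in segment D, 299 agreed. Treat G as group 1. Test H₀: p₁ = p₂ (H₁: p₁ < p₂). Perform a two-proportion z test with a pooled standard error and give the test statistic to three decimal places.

z = -1.241

p̂₁ = 451/1805 = 0.24986, p̂₂ = 299/1105 = 0.27059.
Pooled p̂ = (451+299)/(1805+1105) = 750/2910 = 0.25773.
SE = √(p̂(1−p̂)(1/n₁+1/n₂)) = √(0.25773·0.74227·0.00145899) = √(0.000279115) = 0.01671.
z = (0.24986 − 0.27059)/0.01671 = -0.02073/0.01671 = -1.241.
p-value = P(Z < -1.241) ≈ 0.1074.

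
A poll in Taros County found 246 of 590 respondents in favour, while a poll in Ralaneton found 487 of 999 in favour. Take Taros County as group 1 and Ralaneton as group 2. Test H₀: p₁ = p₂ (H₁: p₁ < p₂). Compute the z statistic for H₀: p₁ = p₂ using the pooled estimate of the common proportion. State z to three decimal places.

z = -2.725

p̂₁ = 246/590 = 0.416949, p̂₂ = 487/999 = 0.487487.
Pooled p̂ = (246+487)/(590+999) = 733/1589 = 0.461296.
SE = √(0.248502 × 0.00269592) = 0.025883.
z = (0.416949 − 0.487487)/0.025883 = -0.070538/0.025883 = -2.725.
p-value = P(Z < -2.725) ≈ 0.0032.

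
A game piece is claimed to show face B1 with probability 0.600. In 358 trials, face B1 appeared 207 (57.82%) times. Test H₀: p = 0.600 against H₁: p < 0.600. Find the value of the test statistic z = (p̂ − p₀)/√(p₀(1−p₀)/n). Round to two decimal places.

z = -0.84

p̂ = 207/358 ≈ 0.5782.
Under H₀, SE = √(0.6·0.4/358) = √(0.000670391) = 0.0259.
z = (0.5782 − 0.6)/0.0259 = -0.0218/0.0259 = -0.84.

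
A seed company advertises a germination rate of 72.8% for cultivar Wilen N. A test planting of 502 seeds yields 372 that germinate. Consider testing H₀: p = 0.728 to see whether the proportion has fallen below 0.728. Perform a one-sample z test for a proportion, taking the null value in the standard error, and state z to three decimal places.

p̂ = 372/502 = 0.741036.
Standard error under H₀: √(0.728×0.272/502) = 0.019861.
z = (0.741036 − 0.728)/0.019861 = 0.013036/0.019861 = 0.656.

z = 0.656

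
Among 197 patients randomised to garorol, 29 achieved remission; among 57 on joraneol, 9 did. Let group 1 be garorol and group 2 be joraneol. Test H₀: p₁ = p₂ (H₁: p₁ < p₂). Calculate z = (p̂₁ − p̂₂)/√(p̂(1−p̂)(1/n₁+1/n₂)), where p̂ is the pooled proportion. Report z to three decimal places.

z = -0.199

p̂₁ = 29/197 ≈ 0.14721, p̂₂ = 9/57 ≈ 0.15789.
Pooled p̂ = (29+9)/(197+57) = 38/254 = 0.14961.
SE = √(p̂(1−p̂)(1/n₁+1/n₂)) = √(0.14961·0.85039·0.02262) = √(0.00287781) = 0.05365.
z = (0.14721 − 0.15789)/0.05365 = -0.01068/0.05365 = -0.199.
p-value = P(Z < -0.199) ≈ 0.4210.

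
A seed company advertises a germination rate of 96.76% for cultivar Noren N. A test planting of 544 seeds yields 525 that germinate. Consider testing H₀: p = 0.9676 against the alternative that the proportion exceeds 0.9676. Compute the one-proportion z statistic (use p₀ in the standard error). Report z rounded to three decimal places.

z = -0.333

p̂ = 525/544 ≈ 0.96507.
Standard error under H₀: √(0.9676×0.0324/544) = 0.00759.
z = (0.96507 − 0.9676)/0.00759 = -0.00253/0.00759 = -0.333.
p-value = P(Z > -0.333) ≈ 0.6304.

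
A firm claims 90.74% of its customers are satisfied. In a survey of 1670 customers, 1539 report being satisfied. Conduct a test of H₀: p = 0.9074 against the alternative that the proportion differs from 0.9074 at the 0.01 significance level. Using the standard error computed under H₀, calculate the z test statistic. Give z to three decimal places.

p̂ = 1539/1670 = 0.921557.
SE = √(p₀(1−p₀)/n) = √(0.084025/1670) = 0.007093.
z = (0.921557 − 0.9074)/0.007093 = 0.014157/0.007093 = 1.996.
Two-sided p-value ≈ 2·Φ(−1.996) = 0.0460. With α = 0.01, fail to reject H₀.

z = 1.996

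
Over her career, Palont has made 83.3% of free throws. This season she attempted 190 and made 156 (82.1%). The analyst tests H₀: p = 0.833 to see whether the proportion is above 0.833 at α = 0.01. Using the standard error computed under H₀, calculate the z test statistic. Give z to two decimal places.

z = -0.44

p̂ = 156/190 ≈ 0.8211.
SE = √(p₀(1−p₀)/n) = √(0.13911/190) = 0.0271.
z = (0.8211 − 0.833)/0.0271 = -0.0119/0.0271 = -0.44.
p-value = P(Z > -0.442) ≈ 0.6706; since p > α = 0.01, fail to reject H₀.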